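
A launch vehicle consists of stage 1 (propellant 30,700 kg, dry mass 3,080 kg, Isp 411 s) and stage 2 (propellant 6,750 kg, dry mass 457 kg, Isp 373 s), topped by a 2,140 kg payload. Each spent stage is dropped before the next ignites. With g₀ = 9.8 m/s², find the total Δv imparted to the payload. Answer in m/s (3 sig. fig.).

Δv ≈ 9690 m/s

Ignition mass of stage 1 = 30,700+3,080 + 6,750+457 + 2,140 = 43,127 kg.
Stage 1: m₀ = 43,127 kg, m_f = 43,127 − 30,700 = 12,427 kg; Δv = 411×9.8×ln(3.47) = 4027.8×1.2443 ≈ 5012 m/s.
Stage 2: m₀ = 9,347 kg, m_f = 9,347 − 6,750 = 2,597 kg; Δv = 373×9.8×ln(3.599) = 3655.4×1.2807 ≈ 4681 m/s.
Total Δv = 5012 + 4681 = 9693 m/s.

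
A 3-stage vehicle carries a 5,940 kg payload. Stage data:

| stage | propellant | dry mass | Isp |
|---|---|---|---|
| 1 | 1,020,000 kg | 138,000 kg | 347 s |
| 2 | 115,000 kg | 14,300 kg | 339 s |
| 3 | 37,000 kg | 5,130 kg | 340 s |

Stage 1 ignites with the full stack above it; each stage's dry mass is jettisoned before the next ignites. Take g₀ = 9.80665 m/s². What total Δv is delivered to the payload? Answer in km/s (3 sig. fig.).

Ignition mass of stage 1 = 1,020,000+138,000 + 115,000+14,300 + 37,000+5,130 + 5,940 = 1,335,370 kg.
Stage 1: m₀ = 1,335,370 kg, m_f = 1,335,370 − 1,020,000 = 315,370 kg; Δv = 347×9.80665×ln(4.234) = 3402.9×1.4432 ≈ 4911 m/s.
Stage 2: m₀ = 177,370 kg, m_f = 177,370 − 115,000 = 62,370 kg; Δv = 339×9.80665×ln(2.844) = 3324.5×1.0452 ≈ 3475 m/s.
Stage 3: m₀ = 48,070 kg, m_f = 48,070 − 37,000 = 11,070 kg; Δv = 340×9.80665×ln(4.342) = 3334.3×1.4684 ≈ 4896 m/s.
Total Δv = 4911 + 3475 + 4896 = 13282 m/s.

Δv ≈ 13.3 km/s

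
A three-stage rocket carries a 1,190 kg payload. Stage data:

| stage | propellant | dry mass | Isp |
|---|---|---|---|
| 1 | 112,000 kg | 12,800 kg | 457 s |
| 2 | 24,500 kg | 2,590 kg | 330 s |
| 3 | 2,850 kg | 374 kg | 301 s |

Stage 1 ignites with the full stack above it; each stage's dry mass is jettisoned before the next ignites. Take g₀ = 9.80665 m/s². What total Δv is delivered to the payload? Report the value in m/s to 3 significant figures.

Δv ≈ 13600 m/s

Ignition mass of stage 1 = 112,000+12,800 + 24,500+2,590 + 2,850+374 + 1,190 = 156,304 kg.
Stage 1: m₀ = 156,304 kg, m_f = 156,304 − 112,000 = 44,304 kg; Δv = 457×9.80665×ln(3.528) = 4481.6×1.2607 ≈ 5650 m/s.
Stage 2: m₀ = 31,504 kg, m_f = 31,504 − 24,500 = 7,004 kg; Δv = 330×9.80665×ln(4.498) = 3236.2×1.5036 ≈ 4866 m/s.
Stage 3: m₀ = 4,414 kg, m_f = 4,414 − 2,850 = 1,564 kg; Δv = 301×9.80665×ln(2.822) = 2951.8×1.0375 ≈ 3063 m/s.
Total Δv = 5650 + 4866 + 3063 = 13579 m/s.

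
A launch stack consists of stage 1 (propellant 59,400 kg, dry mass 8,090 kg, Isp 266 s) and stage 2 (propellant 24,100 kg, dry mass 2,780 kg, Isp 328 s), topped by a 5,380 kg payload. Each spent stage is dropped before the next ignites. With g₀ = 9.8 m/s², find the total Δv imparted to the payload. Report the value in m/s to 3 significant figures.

Δv ≈ 6780 m/s

Ignition mass of stage 1 = 59,400+8,090 + 24,100+2,780 + 5,380 = 99,750 kg.
Stage 1: m₀ = 99,750 kg, m_f = 99,750 − 59,400 = 40,350 kg; Δv = 266×9.8×ln(2.472) = 2606.8×0.9051 ≈ 2359 m/s.
Stage 2: m₀ = 32,260 kg, m_f = 32,260 − 24,100 = 8,160 kg; Δv = 328×9.8×ln(3.953) = 3214.4×1.3746 ≈ 4418 m/s.
Total Δv = 2359 + 4418 = 6777 m/s.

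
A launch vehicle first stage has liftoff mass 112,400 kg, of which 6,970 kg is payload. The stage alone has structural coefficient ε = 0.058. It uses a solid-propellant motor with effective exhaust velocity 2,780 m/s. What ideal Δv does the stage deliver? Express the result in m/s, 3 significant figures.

Δv ≈ 5980 m/s

Stage wet mass = m₀ − payload = 112,400 − 6,970 = 105,430 kg.
Stage dry mass = ε × stage wet mass = 0.058 × 105,430 = 6,114.94 kg.
Burnout mass m_f = stage dry + payload = 6,114.94 + 6,970 = 13,084.94 kg.
Rocket equation: Δv = v_e · ln(112,400/13,084.94) = 2780.0 × ln(8.59) = 2780.0 × 2.1506 ≈ 5979 m/s.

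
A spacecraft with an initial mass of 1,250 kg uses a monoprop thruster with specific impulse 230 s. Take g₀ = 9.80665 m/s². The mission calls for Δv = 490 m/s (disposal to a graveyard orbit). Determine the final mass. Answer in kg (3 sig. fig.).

final mass ≈ 1010 kg

v_e = Isp · g₀ = 230 × 9.80665 = 2255.5 m/s.
Using Δv = v_e ln(m₀/m_f): m₀/m_f = exp(Δv / v_e) = exp(490 / 2255.5) = exp(0.2172) = 1.2426.
m_f = m₀ / 1.2426 = 1,250 / 1.2426 = 1,005.96 kg.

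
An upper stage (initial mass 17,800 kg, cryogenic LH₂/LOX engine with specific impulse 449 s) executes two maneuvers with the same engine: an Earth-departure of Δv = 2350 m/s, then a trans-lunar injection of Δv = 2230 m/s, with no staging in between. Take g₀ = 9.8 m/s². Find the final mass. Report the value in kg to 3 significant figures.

v_e = Isp · g₀ = 449 × 9.8 = 4400.2 m/s.
After the first burn: m = 17800 × exp(−2350/4400.2) = 17800 × 0.58622 = 10,434.7 kg.
After the second burn: m = 10,434.7 × exp(−2230/4400.2) = 10,434.7 × 0.60242 = 6,286.07 kg.

final mass ≈ 6290 kg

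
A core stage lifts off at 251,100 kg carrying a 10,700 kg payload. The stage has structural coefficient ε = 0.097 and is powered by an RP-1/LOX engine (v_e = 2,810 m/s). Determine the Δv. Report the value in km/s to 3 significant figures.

Stage wet mass = m₀ − payload = 251,100 − 10,700 = 240,400 kg.
Stage dry mass = ε × stage wet mass = 0.097 × 240,400 = 23,318.8 kg.
Burnout mass m_f = stage dry + payload = 23,318.8 + 10,700 = 34,018.8 kg.
Δv = v_e · ln(251,100/34,018.8) = 2810.0 × ln(7.381) = 2810.0 × 1.9989 ≈ 5617 m/s.

Δv ≈ 5.62 km/s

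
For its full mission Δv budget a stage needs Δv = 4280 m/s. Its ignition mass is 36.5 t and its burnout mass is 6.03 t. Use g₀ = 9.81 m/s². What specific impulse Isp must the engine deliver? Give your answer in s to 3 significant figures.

Isp ≈ 242 s

ln(m₀/m_f) = ln(36500/6030) = ln(6.053) = 1.8006.
Using Δv = v_e ln(m₀/m_f): v_e = Δv / ln(m₀/m_f) = 4280 / 1.8006 = 2377.0 m/s.
Isp = v_e / g₀ = 2377.0 / 9.81 = 242.3 s.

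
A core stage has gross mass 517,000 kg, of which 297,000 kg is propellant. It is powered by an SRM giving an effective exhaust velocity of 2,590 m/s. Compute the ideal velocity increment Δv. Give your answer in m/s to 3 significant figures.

m_f = m₀ − m_prop = 517,000 − 297,000 = 220,000 kg.
Rocket equation: Δv = v_e · ln(m₀/m_f) = 2590.0 × ln(2.35) = 2590.0 × 0.8544 ≈ 2212.9 m/s.

Δv ≈ 2210 m/s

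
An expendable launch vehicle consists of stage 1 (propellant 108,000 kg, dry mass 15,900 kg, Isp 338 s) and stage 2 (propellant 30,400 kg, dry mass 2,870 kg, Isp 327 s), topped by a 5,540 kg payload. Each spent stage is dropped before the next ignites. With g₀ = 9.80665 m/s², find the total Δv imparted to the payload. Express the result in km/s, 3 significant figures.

Ignition mass of stage 1 = 108,000+15,900 + 30,400+2,870 + 5,540 = 162,710 kg.
Stage 1: m₀ = 162,710 kg, m_f = 162,710 − 108,000 = 54,710 kg; Δv = 338×9.80665×ln(2.974) = 3314.6×1.0899 ≈ 3613 m/s.
Stage 2: m₀ = 38,810 kg, m_f = 38,810 − 30,400 = 8,410 kg; Δv = 327×9.80665×ln(4.615) = 3206.8×1.5293 ≈ 4904 m/s.
Total Δv = 3613 + 4904 = 8517 m/s.

Δv ≈ 8.52 km/s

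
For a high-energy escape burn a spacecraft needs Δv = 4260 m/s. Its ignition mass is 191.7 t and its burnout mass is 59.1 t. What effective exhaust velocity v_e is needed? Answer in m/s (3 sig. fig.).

ln(m₀/m_f) = ln(191700/59100) = ln(3.244) = 1.1767.
By the Tsiolkovsky rocket equation, v_e = Δv / ln(m₀/m_f) = 4260 / 1.1767 = 3620.3 m/s.

v_e ≈ 3620 m/s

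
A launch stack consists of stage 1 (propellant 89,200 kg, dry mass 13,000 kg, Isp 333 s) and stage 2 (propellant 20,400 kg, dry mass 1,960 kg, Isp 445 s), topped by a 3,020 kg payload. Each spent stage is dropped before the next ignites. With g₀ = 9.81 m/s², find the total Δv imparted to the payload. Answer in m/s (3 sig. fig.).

Δv ≈ 11000 m/s

Ignition mass of stage 1 = 89,200+13,000 + 20,400+1,960 + 3,020 = 127,580 kg.
Stage 1: m₀ = 127,580 kg, m_f = 127,580 − 89,200 = 38,380 kg; Δv = 333×9.81×ln(3.324) = 3266.7×1.2012 ≈ 3924 m/s.
Stage 2: m₀ = 25,380 kg, m_f = 25,380 − 20,400 = 4,980 kg; Δv = 445×9.81×ln(5.096) = 4365.4×1.6285 ≈ 7109 m/s.
Total Δv = 3924 + 7109 = 11033 m/s.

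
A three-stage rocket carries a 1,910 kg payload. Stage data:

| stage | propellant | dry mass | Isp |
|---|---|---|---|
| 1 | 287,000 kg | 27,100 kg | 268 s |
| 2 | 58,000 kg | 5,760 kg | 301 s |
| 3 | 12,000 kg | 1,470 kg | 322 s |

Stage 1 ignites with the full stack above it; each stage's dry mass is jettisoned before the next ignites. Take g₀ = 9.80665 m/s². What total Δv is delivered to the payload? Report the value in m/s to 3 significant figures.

Δv ≈ 12100 m/s

Ignition mass of stage 1 = 287,000+27,100 + 58,000+5,760 + 12,000+1,470 + 1,910 = 393,240 kg.
Stage 1: m₀ = 393,240 kg, m_f = 393,240 − 287,000 = 106,240 kg; Δv = 268×9.80665×ln(3.701) = 2628.2×1.3087 ≈ 3440 m/s.
Stage 2: m₀ = 79,140 kg, m_f = 79,140 − 58,000 = 21,140 kg; Δv = 301×9.80665×ln(3.744) = 2951.8×1.3201 ≈ 3897 m/s.
Stage 3: m₀ = 15,380 kg, m_f = 15,380 − 12,000 = 3,380 kg; Δv = 322×9.80665×ln(4.55) = 3157.7×1.5152 ≈ 4785 m/s.
Total Δv = 3440 + 3897 + 4785 = 12122 m/s.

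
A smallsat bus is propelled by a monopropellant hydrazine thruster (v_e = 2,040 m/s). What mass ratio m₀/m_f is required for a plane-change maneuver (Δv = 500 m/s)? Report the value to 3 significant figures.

m₀/m_f = exp(Δv / v_e) = exp(500 / 2040.0) = exp(0.2451) = 1.2777.

mass ratio ≈ 1.28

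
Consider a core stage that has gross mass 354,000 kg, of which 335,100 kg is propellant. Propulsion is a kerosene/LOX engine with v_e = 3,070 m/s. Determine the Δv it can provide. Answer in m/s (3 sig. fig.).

Δv ≈ 9000 m/s

m_f = m₀ − m_prop = 354,000 − 335,100 = 18,900 kg.
Δv = v_e · ln(m₀/m_f) = 3070.0 × ln(18.73) = 3070.0 × 2.9301 ≈ 8995.5 m/s.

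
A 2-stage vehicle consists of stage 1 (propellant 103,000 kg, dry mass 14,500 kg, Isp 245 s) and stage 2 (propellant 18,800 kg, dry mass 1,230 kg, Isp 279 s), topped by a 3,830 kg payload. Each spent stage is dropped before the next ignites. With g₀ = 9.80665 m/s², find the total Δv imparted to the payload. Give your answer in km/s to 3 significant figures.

Δv ≈ 7.38 km/s

Ignition mass of stage 1 = 103,000+14,500 + 18,800+1,230 + 3,830 = 141,360 kg.
Stage 1: m₀ = 141,360 kg, m_f = 141,360 − 103,000 = 38,360 kg; Δv = 245×9.80665×ln(3.685) = 2402.6×1.3043 ≈ 3134 m/s.
Stage 2: m₀ = 23,860 kg, m_f = 23,860 − 18,800 = 5,060 kg; Δv = 279×9.80665×ln(4.715) = 2736.1×1.5508 ≈ 4243 m/s.
Total Δv = 3134 + 4243 = 7377 m/s.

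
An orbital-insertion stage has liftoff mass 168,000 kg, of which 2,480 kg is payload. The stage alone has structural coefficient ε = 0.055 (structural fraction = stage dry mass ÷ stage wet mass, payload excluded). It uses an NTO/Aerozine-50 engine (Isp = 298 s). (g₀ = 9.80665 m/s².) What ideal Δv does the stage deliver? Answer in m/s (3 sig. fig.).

Stage wet mass = m₀ − payload = 168,000 − 2,480 = 165,520 kg.
Stage dry mass = ε × stage wet mass = 0.055 × 165,520 = 9,103.6 kg.
Burnout mass m_f = stage dry + payload = 9,103.6 + 2,480 = 11,583.6 kg.
v_e = Isp · g₀ = 298 × 9.80665 = 2922.4 m/s.
Δv = v_e · ln(168,000/11,583.6) = 2922.4 × ln(14.5) = 2922.4 × 2.6744 ≈ 7816 m/s.

Δv ≈ 7820 m/s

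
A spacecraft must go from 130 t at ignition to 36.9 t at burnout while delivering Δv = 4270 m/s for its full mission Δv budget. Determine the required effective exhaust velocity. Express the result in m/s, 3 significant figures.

ln(m₀/m_f) = ln(130000/36900) = ln(3.523) = 1.2593.
Using Δv = v_e ln(m₀/m_f): v_e = Δv / ln(m₀/m_f) = 4270 / 1.2593 = 3390.7 m/s.

v_e ≈ 3390 m/s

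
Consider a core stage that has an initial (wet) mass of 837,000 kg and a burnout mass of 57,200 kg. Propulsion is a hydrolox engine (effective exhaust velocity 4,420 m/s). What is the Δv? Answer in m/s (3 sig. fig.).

Δv ≈ 11900 m/s

Δv = v_e · ln(m₀/m_f) = 4420.0 × ln(14.63) = 4420.0 × 2.6833 ≈ 11860.1 m/s.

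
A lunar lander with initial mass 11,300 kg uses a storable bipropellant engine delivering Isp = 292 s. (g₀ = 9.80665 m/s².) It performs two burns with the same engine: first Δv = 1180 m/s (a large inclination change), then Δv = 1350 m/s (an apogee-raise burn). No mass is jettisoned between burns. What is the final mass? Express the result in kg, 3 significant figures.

v_e = Isp · g₀ = 292 × 9.80665 = 2863.5 m/s.
After the first burn: m = 11300 × exp(−1180/2863.5) = 11300 × 0.66227 = 7,483.65 kg.
After the second burn: m = 7,483.65 × exp(−1350/2863.5) = 7,483.65 × 0.62410 = 4,670.55 kg.

final mass ≈ 4670 kg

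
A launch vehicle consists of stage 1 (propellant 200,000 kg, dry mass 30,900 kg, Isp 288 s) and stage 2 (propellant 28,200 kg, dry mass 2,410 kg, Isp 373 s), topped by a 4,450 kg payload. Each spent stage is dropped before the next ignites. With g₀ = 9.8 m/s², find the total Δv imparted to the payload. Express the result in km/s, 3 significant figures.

Δv ≈ 9.90 km/s

Ignition mass of stage 1 = 200,000+30,900 + 28,200+2,410 + 4,450 = 265,960 kg.
Stage 1: m₀ = 265,960 kg, m_f = 265,960 − 200,000 = 65,960 kg; Δv = 288×9.8×ln(4.032) = 2822.4×1.3943 ≈ 3935 m/s.
Stage 2: m₀ = 35,060 kg, m_f = 35,060 − 28,200 = 6,860 kg; Δv = 373×9.8×ln(5.111) = 3655.4×1.6314 ≈ 5963 m/s.
Total Δv = 3935 + 5963 = 9898 m/s.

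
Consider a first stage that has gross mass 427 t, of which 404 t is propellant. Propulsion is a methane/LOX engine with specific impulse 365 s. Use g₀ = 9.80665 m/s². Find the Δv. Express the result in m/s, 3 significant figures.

Δv ≈ 10500 m/s

v_e = Isp · g₀ = 365 × 9.80665 = 3579.4 m/s.
m_f = m₀ − m_prop = 427 − 404 = 23 t.
Rocket equation: Δv = v_e · ln(m₀/m_f) = 3579.4 × ln(18.57) = 3579.4 × 2.9213 ≈ 10456.5 m/s.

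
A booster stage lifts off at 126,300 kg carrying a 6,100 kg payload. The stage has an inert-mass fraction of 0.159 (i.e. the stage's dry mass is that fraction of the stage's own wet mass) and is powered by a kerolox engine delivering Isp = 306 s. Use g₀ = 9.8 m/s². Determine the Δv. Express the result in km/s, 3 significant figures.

Δv ≈ 4.83 km/s

Stage wet mass = m₀ − payload = 126,300 − 6,100 = 120,200 kg.
Stage dry mass = ε × stage wet mass = 0.159 × 120,200 = 19,111.8 kg.
Burnout mass m_f = stage dry + payload = 19,111.8 + 6,100 = 25,211.8 kg.
v_e = Isp · g₀ = 306 × 9.8 = 2998.8 m/s.
Δv = v_e · ln(126,300/25,211.8) = 2998.8 × ln(5.01) = 2998.8 × 1.6113 ≈ 4832 m/s.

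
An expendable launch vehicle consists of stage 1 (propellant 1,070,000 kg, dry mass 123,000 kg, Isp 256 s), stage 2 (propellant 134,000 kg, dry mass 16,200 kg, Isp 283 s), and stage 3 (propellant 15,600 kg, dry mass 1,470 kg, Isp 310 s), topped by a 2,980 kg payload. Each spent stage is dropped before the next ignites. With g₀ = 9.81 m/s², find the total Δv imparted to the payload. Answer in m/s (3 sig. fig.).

Δv ≈ 12700 m/s

Ignition mass of stage 1 = 1,070,000+123,000 + 134,000+16,200 + 15,600+1,470 + 2,980 = 1,363,250 kg.
Stage 1: m₀ = 1,363,250 kg, m_f = 1,363,250 − 1,070,000 = 293,250 kg; Δv = 256×9.81×ln(4.649) = 2511.4×1.5366 ≈ 3859 m/s.
Stage 2: m₀ = 170,250 kg, m_f = 170,250 − 134,000 = 36,250 kg; Δv = 283×9.81×ln(4.697) = 2776.2×1.5468 ≈ 4294 m/s.
Stage 3: m₀ = 20,050 kg, m_f = 20,050 − 15,600 = 4,450 kg; Δv = 310×9.81×ln(4.506) = 3041.1×1.5053 ≈ 4578 m/s.
Total Δv = 3859 + 4294 + 4578 = 12731 m/s.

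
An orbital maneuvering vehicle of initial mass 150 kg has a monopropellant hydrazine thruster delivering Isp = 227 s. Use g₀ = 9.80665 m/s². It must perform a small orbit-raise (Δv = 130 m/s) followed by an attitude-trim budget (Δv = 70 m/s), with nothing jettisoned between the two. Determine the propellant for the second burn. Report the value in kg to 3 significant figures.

propellant for the second burn ≈ 4.38 kg

v_e = Isp · g₀ = 227 × 9.80665 = 2226.1 m/s.
After the first burn: m = 150 × exp(−130/2226.1) = 150 × 0.94327 = 141.491 kg.
After the second burn: m = 141.491 × exp(−70/2226.1) = 141.491 × 0.96904 = 137.11 kg.
Second-burn propellant = 141.491 − 137.11 = 4.381 kg.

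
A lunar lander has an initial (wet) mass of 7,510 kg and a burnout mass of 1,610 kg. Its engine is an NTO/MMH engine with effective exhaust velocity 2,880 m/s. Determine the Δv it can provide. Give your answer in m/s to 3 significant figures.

Δv = v_e · ln(m₀/m_f) = 2880.0 × ln(4.665) = 2880.0 × 1.5400 ≈ 4435.2 m/s.

Δv ≈ 4440 m/s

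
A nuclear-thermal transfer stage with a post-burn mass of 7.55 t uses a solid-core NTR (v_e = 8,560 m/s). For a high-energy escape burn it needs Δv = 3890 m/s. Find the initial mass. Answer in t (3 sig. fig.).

initial mass ≈ 11.9 t

m₀/m_f = exp(Δv / v_e) = exp(3890 / 8560.0) = exp(0.4544) = 1.5753.
m₀ = m_f × 1.5753 = 7.55 × 1.5753 = 11.8935 t.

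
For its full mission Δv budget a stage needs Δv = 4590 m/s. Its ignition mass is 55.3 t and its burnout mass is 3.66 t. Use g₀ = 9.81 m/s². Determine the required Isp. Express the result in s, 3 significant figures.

Isp ≈ 172 s

ln(m₀/m_f) = ln(55300/3660) = ln(15.11) = 2.7153.
Rocket equation: v_e = Δv / ln(m₀/m_f) = 4590 / 2.7153 = 1690.4 m/s.
Isp = v_e / g₀ = 1690.4 / 9.81 = 172.3 s.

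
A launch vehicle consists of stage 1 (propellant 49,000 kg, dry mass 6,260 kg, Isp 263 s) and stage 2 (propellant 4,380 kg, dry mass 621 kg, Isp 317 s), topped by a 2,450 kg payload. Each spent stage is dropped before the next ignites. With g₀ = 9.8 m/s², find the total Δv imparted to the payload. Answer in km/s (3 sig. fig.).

Ignition mass of stage 1 = 49,000+6,260 + 4,380+621 + 2,450 = 62,711 kg.
Stage 1: m₀ = 62,711 kg, m_f = 62,711 − 49,000 = 13,711 kg; Δv = 263×9.8×ln(4.574) = 2577.4×1.5203 ≈ 3919 m/s.
Stage 2: m₀ = 7,451 kg, m_f = 7,451 − 4,380 = 3,071 kg; Δv = 317×9.8×ln(2.426) = 3106.6×0.8863 ≈ 2754 m/s.
Total Δv = 3919 + 2754 = 6673 m/s.

Δv ≈ 6.67 km/s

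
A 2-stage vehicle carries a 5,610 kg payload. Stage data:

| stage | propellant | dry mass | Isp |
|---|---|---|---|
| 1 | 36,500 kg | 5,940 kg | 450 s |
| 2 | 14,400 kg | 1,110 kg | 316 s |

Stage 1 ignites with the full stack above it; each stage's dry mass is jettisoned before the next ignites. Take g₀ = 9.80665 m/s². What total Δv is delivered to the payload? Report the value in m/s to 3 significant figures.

Ignition mass of stage 1 = 36,500+5,940 + 14,400+1,110 + 5,610 = 63,560 kg.
Stage 1: m₀ = 63,560 kg, m_f = 63,560 − 36,500 = 27,060 kg; Δv = 450×9.80665×ln(2.349) = 4413.0×0.8539 ≈ 3768 m/s.
Stage 2: m₀ = 21,120 kg, m_f = 21,120 − 14,400 = 6,720 kg; Δv = 316×9.80665×ln(3.143) = 3098.9×1.1451 ≈ 3549 m/s.
Total Δv = 3768 + 3549 = 7317 m/s.

Δv ≈ 7320 m/s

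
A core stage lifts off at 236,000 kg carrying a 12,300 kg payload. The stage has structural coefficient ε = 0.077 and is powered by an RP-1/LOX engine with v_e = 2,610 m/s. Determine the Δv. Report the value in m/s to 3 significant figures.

Stage wet mass = m₀ − payload = 236,000 − 12,300 = 223,700 kg.
Stage dry mass = ε × stage wet mass = 0.077 × 223,700 = 17,224.9 kg.
Burnout mass m_f = stage dry + payload = 17,224.9 + 12,300 = 29,524.9 kg.
From the ideal rocket equation, Δv = v_e · ln(236,000/29,524.9) = 2610.0 × ln(7.993) = 2610.0 × 2.0786 ≈ 5425 m/s.

Δv ≈ 5430 m/s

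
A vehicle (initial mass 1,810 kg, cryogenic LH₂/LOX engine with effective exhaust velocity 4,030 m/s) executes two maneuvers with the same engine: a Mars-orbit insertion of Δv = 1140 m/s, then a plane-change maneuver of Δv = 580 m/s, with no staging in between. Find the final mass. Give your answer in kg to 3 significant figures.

final mass ≈ 1180 kg

After the first burn: m = 1810 × exp(−1140/4030.0) = 1810 × 0.75361 = 1,364.03 kg.
After the second burn: m = 1,364.03 × exp(−580/4030.0) = 1,364.03 × 0.86596 = 1,181.2 kg.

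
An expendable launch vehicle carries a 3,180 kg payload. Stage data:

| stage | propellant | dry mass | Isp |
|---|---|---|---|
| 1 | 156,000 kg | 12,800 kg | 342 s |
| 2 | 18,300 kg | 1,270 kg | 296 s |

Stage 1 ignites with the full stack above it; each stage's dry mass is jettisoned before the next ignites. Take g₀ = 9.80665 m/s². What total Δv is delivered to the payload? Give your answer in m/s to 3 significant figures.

Δv ≈ 10400 m/s

Ignition mass of stage 1 = 156,000+12,800 + 18,300+1,270 + 3,180 = 191,550 kg.
Stage 1: m₀ = 191,550 kg, m_f = 191,550 − 156,000 = 35,550 kg; Δv = 342×9.80665×ln(5.388) = 3353.9×1.6842 ≈ 5649 m/s.
Stage 2: m₀ = 22,750 kg, m_f = 22,750 − 18,300 = 4,450 kg; Δv = 296×9.80665×ln(5.112) = 2902.8×1.6317 ≈ 4736 m/s.
Total Δv = 5649 + 4736 = 10385 m/s.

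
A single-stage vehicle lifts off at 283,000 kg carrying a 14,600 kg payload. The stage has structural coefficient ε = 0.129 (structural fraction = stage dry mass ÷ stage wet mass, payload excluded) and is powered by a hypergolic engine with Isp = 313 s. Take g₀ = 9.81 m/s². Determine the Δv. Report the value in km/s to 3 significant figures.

Stage wet mass = m₀ − payload = 283,000 − 14,600 = 268,400 kg.
Stage dry mass = ε × stage wet mass = 0.129 × 268,400 = 34,623.6 kg.
Burnout mass m_f = stage dry + payload = 34,623.6 + 14,600 = 49,223.6 kg.
v_e = Isp · g₀ = 313 × 9.81 = 3070.5 m/s.
From the ideal rocket equation, Δv = v_e · ln(283,000/49,223.6) = 3070.5 × ln(5.749) = 3070.5 × 1.7491 ≈ 5371 m/s.

Δv ≈ 5.37 km/s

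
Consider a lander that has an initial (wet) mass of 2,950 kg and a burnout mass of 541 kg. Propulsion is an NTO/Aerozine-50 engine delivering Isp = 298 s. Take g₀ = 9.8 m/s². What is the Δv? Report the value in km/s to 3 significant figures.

Δv ≈ 4.95 km/s

v_e = Isp · g₀ = 298 × 9.8 = 2920.4 m/s.
Using Δv = v_e ln(m₀/m_f): Δv = v_e · ln(m₀/m_f) = 2920.4 × ln(5.453) = 2920.4 × 1.6961 ≈ 4953.4 m/s.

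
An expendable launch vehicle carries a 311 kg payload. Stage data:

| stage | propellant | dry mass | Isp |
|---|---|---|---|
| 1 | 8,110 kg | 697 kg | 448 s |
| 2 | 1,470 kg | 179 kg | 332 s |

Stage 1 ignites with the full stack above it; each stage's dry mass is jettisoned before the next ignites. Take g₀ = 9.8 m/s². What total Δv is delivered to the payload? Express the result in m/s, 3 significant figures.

Ignition mass of stage 1 = 8,110+697 + 1,470+179 + 311 = 10,767 kg.
Stage 1: m₀ = 10,767 kg, m_f = 10,767 − 8,110 = 2,657 kg; Δv = 448×9.8×ln(4.052) = 4390.4×1.3993 ≈ 6143 m/s.
Stage 2: m₀ = 1,960 kg, m_f = 1,960 − 1,470 = 490 kg; Δv = 332×9.8×ln(4) = 3253.6×1.3863 ≈ 4510 m/s.
Total Δv = 6143 + 4510 = 10653 m/s.

Δv ≈ 10700 m/s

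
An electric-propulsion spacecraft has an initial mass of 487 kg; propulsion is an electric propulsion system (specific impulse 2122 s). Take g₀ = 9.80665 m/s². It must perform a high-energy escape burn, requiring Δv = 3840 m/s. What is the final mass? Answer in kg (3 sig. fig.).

v_e = Isp · g₀ = 2122 × 9.80665 = 20809.7 m/s.
Rocket equation: m₀/m_f = exp(Δv / v_e) = exp(3840 / 20809.7) = exp(0.1845) = 1.2027.
m_f = m₀ / 1.2027 = 487 / 1.2027 = 404.922 kg.

final mass ≈ 405 kg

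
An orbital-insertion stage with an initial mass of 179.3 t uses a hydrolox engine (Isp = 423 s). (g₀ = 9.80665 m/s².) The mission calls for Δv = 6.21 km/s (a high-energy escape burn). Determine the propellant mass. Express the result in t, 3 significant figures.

v_e = Isp · g₀ = 423 × 9.80665 = 4148.2 m/s.
Using Δv = v_e ln(m₀/m_f): m₀/m_f = exp(Δv / v_e) = exp(6210 / 4148.2) = exp(1.4970) = 4.4684.
m_f = 179.3 / 4.4684 = 40.1262 t, so propellant = m₀ − m_f = 179.3 − 40.1262 = 139.1738 t.

propellant mass ≈ 139 t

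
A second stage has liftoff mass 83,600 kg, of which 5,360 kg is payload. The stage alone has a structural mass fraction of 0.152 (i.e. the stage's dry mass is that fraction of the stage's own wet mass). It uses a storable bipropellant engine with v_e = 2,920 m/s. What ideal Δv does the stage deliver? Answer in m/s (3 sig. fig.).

Δv ≈ 4610 m/s

Stage wet mass = m₀ − payload = 83,600 − 5,360 = 78,240 kg.
Stage dry mass = ε × stage wet mass = 0.152 × 78,240 = 11,892.5 kg.
Burnout mass m_f = stage dry + payload = 11,892.5 + 5,360 = 17,252.5 kg.
Δv = v_e · ln(83,600/17,252.5) = 2920.0 × ln(4.846) = 2920.0 × 1.5781 ≈ 4608 m/s.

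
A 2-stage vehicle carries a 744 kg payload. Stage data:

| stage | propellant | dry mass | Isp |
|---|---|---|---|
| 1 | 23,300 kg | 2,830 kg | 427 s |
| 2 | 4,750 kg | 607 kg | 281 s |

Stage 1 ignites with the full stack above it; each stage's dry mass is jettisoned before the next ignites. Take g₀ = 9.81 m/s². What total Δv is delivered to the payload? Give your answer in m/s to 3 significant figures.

Ignition mass of stage 1 = 23,300+2,830 + 4,750+607 + 744 = 32,231 kg.
Stage 1: m₀ = 32,231 kg, m_f = 32,231 − 23,300 = 8,931 kg; Δv = 427×9.81×ln(3.609) = 4188.9×1.2834 ≈ 5376 m/s.
Stage 2: m₀ = 6,101 kg, m_f = 6,101 − 4,750 = 1,351 kg; Δv = 281×9.81×ln(4.516) = 2756.6×1.5076 ≈ 4156 m/s.
Total Δv = 5376 + 4156 = 9532 m/s.

Δv ≈ 9530 m/s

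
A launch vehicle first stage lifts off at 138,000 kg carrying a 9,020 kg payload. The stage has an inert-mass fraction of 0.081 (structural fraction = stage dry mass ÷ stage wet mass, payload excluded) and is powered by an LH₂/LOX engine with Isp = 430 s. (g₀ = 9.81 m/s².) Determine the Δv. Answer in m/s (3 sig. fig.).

Δv ≈ 8260 m/s

Stage wet mass = m₀ − payload = 138,000 − 9,020 = 128,980 kg.
Stage dry mass = ε × stage wet mass = 0.081 × 128,980 = 10,447.4 kg.
Burnout mass m_f = stage dry + payload = 10,447.4 + 9,020 = 19,467.4 kg.
v_e = Isp · g₀ = 430 × 9.81 = 4218.3 m/s.
Δv = v_e · ln(138,000/19,467.4) = 4218.3 × ln(7.089) = 4218.3 × 1.9585 ≈ 8262 m/s.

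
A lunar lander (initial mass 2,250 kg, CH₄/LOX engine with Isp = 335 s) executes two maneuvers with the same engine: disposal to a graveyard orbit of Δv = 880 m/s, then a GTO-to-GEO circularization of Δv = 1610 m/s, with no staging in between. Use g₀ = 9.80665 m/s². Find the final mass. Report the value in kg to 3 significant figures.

final mass ≈ 1050 kg

v_e = Isp · g₀ = 335 × 9.80665 = 3285.2 m/s.
After the first burn: m = 2250 × exp(−880/3285.2) = 2250 × 0.76501 = 1,721.27 kg.
After the second burn: m = 1,721.27 × exp(−1610/3285.2) = 1,721.27 × 0.61258 = 1,054.42 kg.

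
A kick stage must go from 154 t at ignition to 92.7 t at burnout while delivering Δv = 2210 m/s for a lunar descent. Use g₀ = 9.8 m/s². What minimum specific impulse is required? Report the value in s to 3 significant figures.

Isp ≈ 444 s

ln(m₀/m_f) = ln(154000/92700) = ln(1.661) = 0.5076.
From the ideal rocket equation, v_e = Δv / ln(m₀/m_f) = 2210 / 0.5076 = 4354.0 m/s.
Isp = v_e / g₀ = 4354.0 / 9.8 = 444.3 s.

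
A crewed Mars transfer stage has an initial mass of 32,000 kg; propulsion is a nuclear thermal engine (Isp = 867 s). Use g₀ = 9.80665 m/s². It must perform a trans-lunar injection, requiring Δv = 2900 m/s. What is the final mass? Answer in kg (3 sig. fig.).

final mass ≈ 22800 kg

v_e = Isp · g₀ = 867 × 9.80665 = 8502.4 m/s.
From the ideal rocket equation, m₀/m_f = exp(Δv / v_e) = exp(2900 / 8502.4) = exp(0.3411) = 1.4065.
m_f = m₀ / 1.4065 = 32,000 / 1.4065 = 22,751.5 kg.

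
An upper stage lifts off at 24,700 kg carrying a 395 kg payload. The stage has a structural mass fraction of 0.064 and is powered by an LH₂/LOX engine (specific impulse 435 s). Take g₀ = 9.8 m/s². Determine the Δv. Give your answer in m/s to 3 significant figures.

Δv ≈ 10800 m/s

Stage wet mass = m₀ − payload = 24,700 − 395 = 24,305 kg.
Stage dry mass = ε × stage wet mass = 0.064 × 24,305 = 1,555.52 kg.
Burnout mass m_f = stage dry + payload = 1,555.52 + 395 = 1,950.52 kg.
v_e = Isp · g₀ = 435 × 9.8 = 4263.0 m/s.
Δv = v_e · ln(24,700/1,950.52) = 4263.0 × ln(12.66) = 4263.0 × 2.5387 ≈ 10823 m/s.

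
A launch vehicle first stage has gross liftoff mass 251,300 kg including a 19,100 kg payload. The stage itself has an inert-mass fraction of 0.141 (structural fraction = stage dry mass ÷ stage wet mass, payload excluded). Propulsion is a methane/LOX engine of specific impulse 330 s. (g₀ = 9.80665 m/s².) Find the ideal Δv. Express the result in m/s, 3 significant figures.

Δv ≈ 5110 m/s

Stage wet mass = m₀ − payload = 251,300 − 19,100 = 232,200 kg.
Stage dry mass = ε × stage wet mass = 0.141 × 232,200 = 32,740.2 kg.
Burnout mass m_f = stage dry + payload = 32,740.2 + 19,100 = 51,840.2 kg.
v_e = Isp · g₀ = 330 × 9.80665 = 3236.2 m/s.
From the ideal rocket equation, Δv = v_e · ln(251,300/51,840.2) = 3236.2 × ln(4.848) = 3236.2 × 1.5785 ≈ 5108 m/s.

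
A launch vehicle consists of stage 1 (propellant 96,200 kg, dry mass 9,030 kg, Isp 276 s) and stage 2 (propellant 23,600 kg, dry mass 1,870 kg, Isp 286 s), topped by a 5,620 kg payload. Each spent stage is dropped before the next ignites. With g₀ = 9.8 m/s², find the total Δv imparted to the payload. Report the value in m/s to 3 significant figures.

Δv ≈ 7300 m/s

Ignition mass of stage 1 = 96,200+9,030 + 23,600+1,870 + 5,620 = 136,320 kg.
Stage 1: m₀ = 136,320 kg, m_f = 136,320 − 96,200 = 40,120 kg; Δv = 276×9.8×ln(3.398) = 2704.8×1.2231 ≈ 3308 m/s.
Stage 2: m₀ = 31,090 kg, m_f = 31,090 − 23,600 = 7,490 kg; Δv = 286×9.8×ln(4.151) = 2802.8×1.4233 ≈ 3989 m/s.
Total Δv = 3308 + 3989 = 7297 m/s.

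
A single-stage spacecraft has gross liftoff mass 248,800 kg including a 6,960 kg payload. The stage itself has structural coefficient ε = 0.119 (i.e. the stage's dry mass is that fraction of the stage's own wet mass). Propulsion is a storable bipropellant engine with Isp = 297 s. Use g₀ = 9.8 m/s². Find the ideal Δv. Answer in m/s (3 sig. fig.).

Stage wet mass = m₀ − payload = 248,800 − 6,960 = 241,840 kg.
Stage dry mass = ε × stage wet mass = 0.119 × 241,840 = 28,779 kg.
Burnout mass m_f = stage dry + payload = 28,779 + 6,960 = 35,739 kg.
v_e = Isp · g₀ = 297 × 9.8 = 2910.6 m/s.
Δv = v_e · ln(248,800/35,739) = 2910.6 × ln(6.962) = 2910.6 × 1.9404 ≈ 5648 m/s.

Δv ≈ 5650 m/s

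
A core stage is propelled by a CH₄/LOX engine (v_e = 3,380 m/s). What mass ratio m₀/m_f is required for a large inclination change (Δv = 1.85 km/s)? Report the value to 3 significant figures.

m₀/m_f = exp(Δv / v_e) = exp(1850 / 3380.0) = exp(0.5473) = 1.7286.

mass ratio ≈ 1.73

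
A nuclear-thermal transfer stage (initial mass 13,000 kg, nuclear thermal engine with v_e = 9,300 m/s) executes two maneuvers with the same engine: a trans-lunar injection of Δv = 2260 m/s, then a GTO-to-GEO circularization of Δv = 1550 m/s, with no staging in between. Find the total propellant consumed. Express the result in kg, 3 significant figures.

After the first burn: m = 13000 × exp(−2260/9300.0) = 13000 × 0.78426 = 10,195.4 kg.
After the second burn: m = 10,195.4 × exp(−1550/9300.0) = 10,195.4 × 0.84648 = 8,630.2 kg.
Total propellant = m₀ − m_final = 13000 − 8,630.2 = 4,369.8 kg.

total propellant consumed ≈ 4370 kg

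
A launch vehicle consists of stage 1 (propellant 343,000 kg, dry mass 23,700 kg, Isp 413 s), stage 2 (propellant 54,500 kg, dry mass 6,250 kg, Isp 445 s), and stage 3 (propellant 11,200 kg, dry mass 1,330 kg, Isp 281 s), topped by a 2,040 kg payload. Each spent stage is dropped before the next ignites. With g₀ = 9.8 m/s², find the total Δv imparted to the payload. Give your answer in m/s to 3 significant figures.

Δv ≈ 15700 m/s

Ignition mass of stage 1 = 343,000+23,700 + 54,500+6,250 + 11,200+1,330 + 2,040 = 442,020 kg.
Stage 1: m₀ = 442,020 kg, m_f = 442,020 − 343,000 = 99,020 kg; Δv = 413×9.8×ln(4.464) = 4047.4×1.4960 ≈ 6055 m/s.
Stage 2: m₀ = 75,320 kg, m_f = 75,320 − 54,500 = 20,820 kg; Δv = 445×9.8×ln(3.618) = 4361.0×1.2858 ≈ 5608 m/s.
Stage 3: m₀ = 14,570 kg, m_f = 14,570 − 11,200 = 3,370 kg; Δv = 281×9.8×ln(4.323) = 2753.8×1.4641 ≈ 4032 m/s.
Total Δv = 6055 + 5608 + 4032 = 15695 m/s.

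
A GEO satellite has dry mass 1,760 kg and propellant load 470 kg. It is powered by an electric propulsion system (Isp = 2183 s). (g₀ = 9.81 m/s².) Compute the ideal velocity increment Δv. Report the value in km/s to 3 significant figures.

v_e = Isp · g₀ = 2183 × 9.81 = 21415.2 m/s.
m₀ = m_dry + m_prop = 1,760 + 470 = 2,230 kg.
By the Tsiolkovsky rocket equation, Δv = v_e · ln(m₀/m_f) = 21415.2 × ln(1.267) = 21415.2 × 0.2367 ≈ 5068.7 m/s.

Δv ≈ 5.07 km/s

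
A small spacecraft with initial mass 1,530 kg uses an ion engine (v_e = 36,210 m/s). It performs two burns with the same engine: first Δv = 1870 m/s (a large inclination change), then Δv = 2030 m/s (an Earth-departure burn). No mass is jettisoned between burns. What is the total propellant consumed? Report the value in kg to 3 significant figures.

total propellant consumed ≈ 156 kg

After the first burn: m = 1530 × exp(−1870/36210.0) = 1530 × 0.94967 = 1,453 kg.
After the second burn: m = 1,453 × exp(−2030/36210.0) = 1,453 × 0.94548 = 1,373.78 kg.
Total propellant = m₀ − m_final = 1530 − 1,373.78 = 156.22 kg.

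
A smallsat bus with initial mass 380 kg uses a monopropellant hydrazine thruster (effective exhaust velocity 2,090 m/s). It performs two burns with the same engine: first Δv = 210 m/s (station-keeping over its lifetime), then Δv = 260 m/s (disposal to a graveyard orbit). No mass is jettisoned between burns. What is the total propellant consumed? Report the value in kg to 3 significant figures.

total propellant consumed ≈ 76.5 kg

After the first burn: m = 380 × exp(−210/2090.0) = 380 × 0.90440 = 343.672 kg.
After the second burn: m = 343.672 × exp(−260/2090.0) = 343.672 × 0.88302 = 303.469 kg.
Total propellant = m₀ − m_final = 380 − 303.469 = 76.531 kg.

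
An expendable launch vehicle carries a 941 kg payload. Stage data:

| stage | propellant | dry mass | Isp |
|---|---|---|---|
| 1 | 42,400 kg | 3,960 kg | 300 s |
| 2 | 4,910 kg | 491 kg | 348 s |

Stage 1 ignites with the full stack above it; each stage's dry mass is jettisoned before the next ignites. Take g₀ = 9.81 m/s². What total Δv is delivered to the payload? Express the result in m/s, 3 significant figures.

Δv ≈ 9880 m/s

Ignition mass of stage 1 = 42,400+3,960 + 4,910+491 + 941 = 52,702 kg.
Stage 1: m₀ = 52,702 kg, m_f = 52,702 − 42,400 = 10,302 kg; Δv = 300×9.81×ln(5.116) = 2943.0×1.6323 ≈ 4804 m/s.
Stage 2: m₀ = 6,342 kg, m_f = 6,342 − 4,910 = 1,432 kg; Δv = 348×9.81×ln(4.429) = 3413.9×1.4881 ≈ 5080 m/s.
Total Δv = 4804 + 5080 = 9884 m/s.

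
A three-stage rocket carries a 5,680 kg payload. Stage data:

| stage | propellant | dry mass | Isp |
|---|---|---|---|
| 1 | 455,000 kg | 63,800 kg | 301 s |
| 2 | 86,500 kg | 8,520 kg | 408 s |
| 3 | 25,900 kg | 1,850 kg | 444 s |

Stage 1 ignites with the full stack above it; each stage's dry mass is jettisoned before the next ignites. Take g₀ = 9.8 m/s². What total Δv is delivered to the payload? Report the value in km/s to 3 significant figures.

Ignition mass of stage 1 = 455,000+63,800 + 86,500+8,520 + 25,900+1,850 + 5,680 = 647,250 kg.
Stage 1: m₀ = 647,250 kg, m_f = 647,250 − 455,000 = 192,250 kg; Δv = 301×9.8×ln(3.367) = 2949.8×1.2139 ≈ 3581 m/s.
Stage 2: m₀ = 128,450 kg, m_f = 128,450 − 86,500 = 41,950 kg; Δv = 408×9.8×ln(3.062) = 3998.4×1.1191 ≈ 4474 m/s.
Stage 3: m₀ = 33,430 kg, m_f = 33,430 − 25,900 = 7,530 kg; Δv = 444×9.8×ln(4.44) = 4351.2×1.4906 ≈ 6486 m/s.
Total Δv = 3581 + 4474 + 6486 = 14541 m/s.

Δv ≈ 14.5 km/s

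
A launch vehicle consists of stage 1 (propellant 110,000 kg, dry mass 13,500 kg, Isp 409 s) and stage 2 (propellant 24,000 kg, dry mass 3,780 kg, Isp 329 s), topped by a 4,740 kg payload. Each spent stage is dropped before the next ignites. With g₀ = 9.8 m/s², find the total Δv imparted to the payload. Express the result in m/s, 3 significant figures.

Ignition mass of stage 1 = 110,000+13,500 + 24,000+3,780 + 4,740 = 156,020 kg.
Stage 1: m₀ = 156,020 kg, m_f = 156,020 − 110,000 = 46,020 kg; Δv = 409×9.8×ln(3.39) = 4008.2×1.2209 ≈ 4894 m/s.
Stage 2: m₀ = 32,520 kg, m_f = 32,520 − 24,000 = 8,520 kg; Δv = 329×9.8×ln(3.817) = 3224.2×1.3394 ≈ 4319 m/s.
Total Δv = 4894 + 4319 = 9213 m/s.

Δv ≈ 9210 m/s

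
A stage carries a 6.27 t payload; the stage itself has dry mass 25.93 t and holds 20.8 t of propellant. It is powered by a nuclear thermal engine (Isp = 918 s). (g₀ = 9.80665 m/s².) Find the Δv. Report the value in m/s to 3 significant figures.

v_e = Isp · g₀ = 918 × 9.80665 = 9002.5 m/s.
m₀ = payload + dry + propellant = 6.27 + 25.93 + 20.8 = 53 t.
m_f = payload + dry = 6.27 + 25.93 = 32.2 t.
Δv = v_e · ln(m₀/m_f) = 9002.5 × ln(1.646) = 9002.5 × 0.4983 ≈ 4486.2 m/s.

Δv ≈ 4490 m/s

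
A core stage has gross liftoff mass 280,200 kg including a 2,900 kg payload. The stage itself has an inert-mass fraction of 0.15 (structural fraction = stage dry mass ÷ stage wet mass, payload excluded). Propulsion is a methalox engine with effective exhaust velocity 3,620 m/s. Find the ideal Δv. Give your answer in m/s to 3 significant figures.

Stage wet mass = m₀ − payload = 280,200 − 2,900 = 277,300 kg.
Stage dry mass = ε × stage wet mass = 0.15 × 277,300 = 41,595 kg.
Burnout mass m_f = stage dry + payload = 41,595 + 2,900 = 44,495 kg.
Δv = v_e · ln(280,200/44,495) = 3620.0 × ln(6.297) = 3620.0 × 1.8401 ≈ 6661 m/s.

Δv ≈ 6660 m/s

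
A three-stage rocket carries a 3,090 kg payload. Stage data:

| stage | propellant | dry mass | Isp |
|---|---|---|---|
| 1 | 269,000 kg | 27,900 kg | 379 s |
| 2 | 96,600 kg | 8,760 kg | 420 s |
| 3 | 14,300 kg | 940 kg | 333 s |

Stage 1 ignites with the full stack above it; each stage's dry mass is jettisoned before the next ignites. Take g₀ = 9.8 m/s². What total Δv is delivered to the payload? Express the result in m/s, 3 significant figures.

Ignition mass of stage 1 = 269,000+27,900 + 96,600+8,760 + 14,300+940 + 3,090 = 420,590 kg.
Stage 1: m₀ = 420,590 kg, m_f = 420,590 − 269,000 = 151,590 kg; Δv = 379×9.8×ln(2.775) = 3714.2×1.0205 ≈ 3790 m/s.
Stage 2: m₀ = 123,690 kg, m_f = 123,690 − 96,600 = 27,090 kg; Δv = 420×9.8×ln(4.566) = 4116.0×1.5186 ≈ 6251 m/s.
Stage 3: m₀ = 18,330 kg, m_f = 18,330 − 14,300 = 4,030 kg; Δv = 333×9.8×ln(4.548) = 3263.4×1.5148 ≈ 4943 m/s.
Total Δv = 3790 + 6251 + 4943 = 14984 m/s.

Δv ≈ 15000 m/s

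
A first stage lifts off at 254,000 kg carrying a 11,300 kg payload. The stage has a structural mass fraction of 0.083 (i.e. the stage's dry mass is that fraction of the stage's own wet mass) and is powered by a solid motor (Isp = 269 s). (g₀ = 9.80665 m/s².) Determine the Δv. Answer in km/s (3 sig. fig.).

Δv ≈ 5.51 km/s

Stage wet mass = m₀ − payload = 254,000 − 11,300 = 242,700 kg.
Stage dry mass = ε × stage wet mass = 0.083 × 242,700 = 20,144.1 kg.
Burnout mass m_f = stage dry + payload = 20,144.1 + 11,300 = 31,444.1 kg.
v_e = Isp · g₀ = 269 × 9.80665 = 2638.0 m/s.
Δv = v_e · ln(254,000/31,444.1) = 2638.0 × ln(8.078) = 2638.0 × 2.0891 ≈ 5511 m/s.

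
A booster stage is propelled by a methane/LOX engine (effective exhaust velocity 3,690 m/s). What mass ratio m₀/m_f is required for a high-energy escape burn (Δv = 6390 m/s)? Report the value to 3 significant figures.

From the ideal rocket equation, m₀/m_f = exp(Δv / v_e) = exp(6390 / 3690.0) = exp(1.7317) = 5.6503.

mass ratio ≈ 5.65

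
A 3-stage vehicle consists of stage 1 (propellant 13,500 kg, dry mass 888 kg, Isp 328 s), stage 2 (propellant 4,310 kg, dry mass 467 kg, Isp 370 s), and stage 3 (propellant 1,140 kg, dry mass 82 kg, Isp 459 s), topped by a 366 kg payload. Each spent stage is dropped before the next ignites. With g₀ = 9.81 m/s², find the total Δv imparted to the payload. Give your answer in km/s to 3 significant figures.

Ignition mass of stage 1 = 13,500+888 + 4,310+467 + 1,140+82 + 366 = 20,753 kg.
Stage 1: m₀ = 20,753 kg, m_f = 20,753 − 13,500 = 7,253 kg; Δv = 328×9.81×ln(2.861) = 3217.7×1.0513 ≈ 3383 m/s.
Stage 2: m₀ = 6,365 kg, m_f = 6,365 − 4,310 = 2,055 kg; Δv = 370×9.81×ln(3.097) = 3629.7×1.1305 ≈ 4104 m/s.
Stage 3: m₀ = 1,588 kg, m_f = 1,588 − 1,140 = 448 kg; Δv = 459×9.81×ln(3.545) = 4502.8×1.2654 ≈ 5698 m/s.
Total Δv = 3383 + 4104 + 5698 = 13185 m/s.

Δv ≈ 13.2 km/s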